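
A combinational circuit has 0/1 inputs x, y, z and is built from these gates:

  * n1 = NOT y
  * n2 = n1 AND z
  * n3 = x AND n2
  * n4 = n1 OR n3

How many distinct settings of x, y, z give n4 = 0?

4

n4 = n1 OR n3 must be 0, so both n1 = 0 and n3 = 0.
n1 = NOT y must be 0, so y = 1.
n3 = x AND n2 must be 0, so at least one of x, n2 is 0.
Satisfying assignments:
  x=0, y=1, z=0
  x=0, y=1, z=1
  x=1, y=1, z=0
  x=1, y=1, z=1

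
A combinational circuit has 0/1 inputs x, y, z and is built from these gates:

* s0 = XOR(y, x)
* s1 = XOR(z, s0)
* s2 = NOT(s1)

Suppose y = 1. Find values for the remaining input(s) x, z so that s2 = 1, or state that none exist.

s2 = NOT(s1) must be 1, so s1 = 0.
s1 = XOR(z, s0) must be 0, so z and s0 are equal.
Check with y = 1 and x=1, z=0:
s0 = XOR(y, x) = XOR(1, 1) = 0
s1 = XOR(z, s0) = XOR(0, 0) = 0
s2 = NOT(s1) = NOT 0 = 1
So s2 = 1.

x=1, z=0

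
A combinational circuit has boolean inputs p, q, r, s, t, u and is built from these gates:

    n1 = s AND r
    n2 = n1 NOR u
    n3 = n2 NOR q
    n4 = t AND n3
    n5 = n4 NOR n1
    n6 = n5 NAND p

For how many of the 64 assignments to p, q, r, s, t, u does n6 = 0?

n6 = n5 NAND p must be 0, so both n5 = 1 and p = 1.
n5 = n4 NOR n1 must be 1, so both n4 = 0 and n1 = 0.
Enumerating the 64 input combinations, 21 give n6 = 0 and 43 give n6 = 1.

21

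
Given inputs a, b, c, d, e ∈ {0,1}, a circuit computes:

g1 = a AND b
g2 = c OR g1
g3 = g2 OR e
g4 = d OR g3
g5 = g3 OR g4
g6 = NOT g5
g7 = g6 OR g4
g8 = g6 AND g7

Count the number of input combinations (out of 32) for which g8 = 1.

3

g8 = g6 AND g7 must be 1, so both g6 = 1 and g7 = 1.
g6 = NOT g5 must be 1, so g5 = 0.
g7 = g6 OR g4 must be 1, so at least one of g6, g4 is 1.
Satisfying assignments:
  a=0, b=0, c=0, d=0, e=0
  a=0, b=1, c=0, d=0, e=0
  a=1, b=0, c=0, d=0, e=0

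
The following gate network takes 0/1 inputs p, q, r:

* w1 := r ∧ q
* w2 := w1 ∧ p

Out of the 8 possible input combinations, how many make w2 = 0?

w2 = w1 ∧ p must be 0, so at least one of w1, p is 0.
Enumerating the 8 input combinations, 7 give w2 = 0 and 1 give w2 = 1.

7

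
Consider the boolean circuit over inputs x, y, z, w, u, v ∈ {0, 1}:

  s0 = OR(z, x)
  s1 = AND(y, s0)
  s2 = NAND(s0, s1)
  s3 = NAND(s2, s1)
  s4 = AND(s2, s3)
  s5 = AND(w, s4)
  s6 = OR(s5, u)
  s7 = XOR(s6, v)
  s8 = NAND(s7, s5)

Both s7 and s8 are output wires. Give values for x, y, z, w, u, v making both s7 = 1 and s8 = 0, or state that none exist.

x=1 y=0 z=0 w=1 u=1 v=0

Check with x=1 y=0 z=0 w=1 u=1 v=0:
s0 = OR(z, x) = OR(0, 1) = 1
s1 = AND(y, s0) = AND(0, 1) = 0
s2 = NAND(s0, s1) = NAND(1, 0) = 1
s3 = NAND(s2, s1) = NAND(1, 0) = 1
s4 = AND(s2, s3) = AND(1, 1) = 1
s5 = AND(w, s4) = AND(1, 1) = 1
s6 = OR(s5, u) = OR(1, 1) = 1
s7 = XOR(s6, v) = XOR(1, 0) = 1
s8 = NAND(s7, s5) = NAND(1, 1) = 0
So s7 = 1 and s8 = 0.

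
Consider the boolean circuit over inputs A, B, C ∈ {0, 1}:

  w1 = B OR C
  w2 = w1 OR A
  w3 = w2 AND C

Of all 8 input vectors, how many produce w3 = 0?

4

w3 = w2 AND C must be 0, so at least one of w2, C is 0.
Enumerating the 8 input combinations, 4 give w3 = 0 and 4 give w3 = 1.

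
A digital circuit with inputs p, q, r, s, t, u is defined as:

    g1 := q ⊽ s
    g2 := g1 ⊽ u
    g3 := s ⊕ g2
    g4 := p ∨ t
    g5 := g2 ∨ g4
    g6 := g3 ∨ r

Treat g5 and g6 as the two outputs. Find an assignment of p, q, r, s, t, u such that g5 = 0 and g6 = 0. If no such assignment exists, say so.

Check with p=0 q=0 r=0 s=0 t=0 u=1:
g1 = q ⊽ s = 0 ⊽ 0 = 1
g2 = g1 ⊽ u = 1 ⊽ 1 = 0
g3 = s ⊕ g2 = 0 ⊕ 0 = 0
g4 = p ∨ t = 0 ∨ 0 = 0
g5 = g2 ∨ g4 = 0 ∨ 0 = 0
g6 = g3 ∨ r = 0 ∨ 0 = 0
So g5 = 0 and g6 = 0.

p=0 q=0 r=0 s=0 t=0 u=1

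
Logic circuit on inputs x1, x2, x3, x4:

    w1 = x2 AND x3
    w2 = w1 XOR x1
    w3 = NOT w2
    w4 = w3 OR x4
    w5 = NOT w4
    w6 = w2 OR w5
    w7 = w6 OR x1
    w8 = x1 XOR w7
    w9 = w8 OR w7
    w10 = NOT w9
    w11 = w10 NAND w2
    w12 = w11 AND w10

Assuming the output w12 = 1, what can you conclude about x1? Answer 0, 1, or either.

w12 = w11 AND w10 must be 1, so both w11 = 1 and w10 = 1.
Every assignment with w12 = 1 has x1 = 0; there are 6 such assignment(s).

0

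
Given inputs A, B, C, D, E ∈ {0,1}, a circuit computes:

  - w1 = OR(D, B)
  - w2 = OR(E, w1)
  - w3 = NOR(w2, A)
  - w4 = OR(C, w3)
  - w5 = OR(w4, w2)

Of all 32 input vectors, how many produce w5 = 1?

31

w5 = OR(w4, w2) must be 1, so at least one of w4, w2 is 1.
Enumerating the 32 input combinations, 31 give w5 = 1 and 1 give w5 = 0.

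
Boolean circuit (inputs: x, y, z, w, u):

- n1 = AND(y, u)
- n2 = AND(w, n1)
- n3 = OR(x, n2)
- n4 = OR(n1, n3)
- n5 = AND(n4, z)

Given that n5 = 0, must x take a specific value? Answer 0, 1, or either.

Both values of x occur among assignments with n5 = 0:
  x=0: x=0, y=0, z=0, w=0, u=0
  x=1: x=1, y=0, z=0, w=0, u=0

either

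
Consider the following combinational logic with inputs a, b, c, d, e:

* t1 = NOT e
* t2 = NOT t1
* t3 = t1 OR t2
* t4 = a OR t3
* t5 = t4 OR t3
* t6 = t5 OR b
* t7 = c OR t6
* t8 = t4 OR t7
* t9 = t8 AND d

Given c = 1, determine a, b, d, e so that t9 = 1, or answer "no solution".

a=0 b=0 d=1 e=1

t9 = t8 AND d must be 1, so both t8 = 1 and d = 1.
Check with c = 1 and a=0, b=0, d=1, e=1:
t1 = NOT e = NOT 1 = 0
t2 = NOT t1 = NOT 0 = 1
t3 = t1 OR t2 = 0 OR 1 = 1
t4 = a OR t3 = 0 OR 1 = 1
t5 = t4 OR t3 = 1 OR 1 = 1
t6 = t5 OR b = 1 OR 0 = 1
t7 = c OR t6 = 1 OR 1 = 1
t8 = t4 OR t7 = 1 OR 1 = 1
t9 = t8 AND d = 1 AND 1 = 1
So t9 = 1.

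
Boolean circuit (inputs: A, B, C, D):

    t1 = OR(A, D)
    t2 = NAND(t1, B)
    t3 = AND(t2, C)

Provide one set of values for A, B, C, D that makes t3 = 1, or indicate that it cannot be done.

A=0, B=0, C=1, D=0

t3 = AND(t2, C) must be 1, so both t2 = 1 and C = 1.
t2 = NAND(t1, B) must be 1, so at least one of t1, B is 0.
Check with A=0, B=0, C=1, D=0:
t1 = OR(A, D) = OR(0, 0) = 0
t2 = NAND(t1, B) = NAND(0, 0) = 1
t3 = AND(t2, C) = AND(1, 1) = 1
So t3 = 1 as required.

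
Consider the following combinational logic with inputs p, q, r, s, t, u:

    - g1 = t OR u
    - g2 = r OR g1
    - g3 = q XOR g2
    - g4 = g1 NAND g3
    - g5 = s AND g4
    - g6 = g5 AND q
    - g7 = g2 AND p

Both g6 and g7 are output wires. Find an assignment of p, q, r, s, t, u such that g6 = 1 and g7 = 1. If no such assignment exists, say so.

p=1 q=1 r=1 s=1 t=0 u=1

Check with p=1 q=1 r=1 s=1 t=0 u=1:
g1 = t OR u = 0 OR 1 = 1
g2 = r OR g1 = 1 OR 1 = 1
g3 = q XOR g2 = 1 XOR 1 = 0
g4 = g1 NAND g3 = 1 NAND 0 = 1
g5 = s AND g4 = 1 AND 1 = 1
g6 = g5 AND q = 1 AND 1 = 1
g7 = g2 AND p = 1 AND 1 = 1
So g6 = 1 and g7 = 1.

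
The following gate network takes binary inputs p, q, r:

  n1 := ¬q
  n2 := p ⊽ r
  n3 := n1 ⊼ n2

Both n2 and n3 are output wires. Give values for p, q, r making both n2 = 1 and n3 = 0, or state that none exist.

p=0, q=0, r=0

Check with p=0, q=0, r=0:
n1 = ¬q = ¬0 = 1
n2 = p ⊽ r = 0 ⊽ 0 = 1
n3 = n1 ⊼ n2 = 1 ⊼ 1 = 0
So n2 = 1 and n3 = 0.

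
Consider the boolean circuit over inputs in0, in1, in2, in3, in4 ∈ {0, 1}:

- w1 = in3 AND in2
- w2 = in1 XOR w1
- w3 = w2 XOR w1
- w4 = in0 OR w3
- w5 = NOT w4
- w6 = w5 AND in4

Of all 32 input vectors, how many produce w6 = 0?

28

w6 = w5 AND in4 must be 0, so at least one of w5, in4 is 0.
Enumerating the 32 input combinations, 28 give w6 = 0 and 4 give w6 = 1.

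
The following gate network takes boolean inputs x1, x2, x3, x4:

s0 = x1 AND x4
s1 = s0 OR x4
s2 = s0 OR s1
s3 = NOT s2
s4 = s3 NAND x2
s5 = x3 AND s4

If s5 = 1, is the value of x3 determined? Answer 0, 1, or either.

1

s5 = x3 AND s4 must be 1, so both x3 = 1 and s4 = 1.
s4 = s3 NAND x2 must be 1, so at least one of s3, x2 is 0.
Every assignment with s5 = 1 has x3 = 1; there are 6 such assignment(s).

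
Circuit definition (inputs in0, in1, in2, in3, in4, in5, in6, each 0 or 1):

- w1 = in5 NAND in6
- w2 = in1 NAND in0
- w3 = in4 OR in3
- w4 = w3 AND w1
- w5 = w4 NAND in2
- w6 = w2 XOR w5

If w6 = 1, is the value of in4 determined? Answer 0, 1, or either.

either

Both values of in4 occur among assignments with w6 = 1:
  in4=0: in0=0, in1=0, in2=1, in3=1, in4=0, in5=0, in6=0
  in4=1: in0=0, in1=0, in2=1, in3=0, in4=1, in5=0, in6=0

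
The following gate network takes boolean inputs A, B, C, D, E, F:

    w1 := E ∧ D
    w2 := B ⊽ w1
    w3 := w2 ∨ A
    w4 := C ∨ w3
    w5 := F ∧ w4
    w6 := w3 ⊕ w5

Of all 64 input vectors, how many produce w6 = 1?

w6 = w3 ⊕ w5 must be 1, so w3 and w5 differ.
Enumerating the 64 input combinations, 27 give w6 = 1 and 37 give w6 = 0.

27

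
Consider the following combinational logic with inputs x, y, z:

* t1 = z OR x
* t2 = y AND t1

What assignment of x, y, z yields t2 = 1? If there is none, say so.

x=0, y=1, z=1

Check with x=0, y=1, z=1:
t1 = z OR x = 1 OR 0 = 1
t2 = y AND t1 = 1 AND 1 = 1
So t2 = 1 as required.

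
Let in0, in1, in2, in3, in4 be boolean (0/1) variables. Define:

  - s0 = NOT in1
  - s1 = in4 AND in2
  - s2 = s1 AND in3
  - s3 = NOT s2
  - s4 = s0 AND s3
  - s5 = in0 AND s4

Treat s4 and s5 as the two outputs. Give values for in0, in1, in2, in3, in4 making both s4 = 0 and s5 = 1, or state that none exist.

Across all 32 input combinations, none give both s4 = 0 and s5 = 1.

no solution exists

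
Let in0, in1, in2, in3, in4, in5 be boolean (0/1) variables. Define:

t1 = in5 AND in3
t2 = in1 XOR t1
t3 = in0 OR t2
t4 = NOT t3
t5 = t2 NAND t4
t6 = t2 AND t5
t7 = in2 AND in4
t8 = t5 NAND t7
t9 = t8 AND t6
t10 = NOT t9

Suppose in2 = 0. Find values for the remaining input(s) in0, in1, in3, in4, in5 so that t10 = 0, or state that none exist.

t10 = NOT t9 must be 0, so t9 = 1.
t9 = t8 AND t6 must be 1, so both t8 = 1 and t6 = 1.
Check with in2 = 0 and in0=0, in1=0, in3=1, in4=1, in5=1:
t1 = in5 AND in3 = 1 AND 1 = 1
t2 = in1 XOR t1 = 0 XOR 1 = 1
t3 = in0 OR t2 = 0 OR 1 = 1
t4 = NOT t3 = NOT 1 = 0
t5 = t2 NAND t4 = 1 NAND 0 = 1
t6 = t2 AND t5 = 1 AND 1 = 1
t7 = in2 AND in4 = 0 AND 1 = 0
t8 = t5 NAND t7 = 1 NAND 0 = 1
t9 = t8 AND t6 = 1 AND 1 = 1
t10 = NOT t9 = NOT 1 = 0
So t10 = 0.

in0=0 in1=0 in3=1 in4=1 in5=1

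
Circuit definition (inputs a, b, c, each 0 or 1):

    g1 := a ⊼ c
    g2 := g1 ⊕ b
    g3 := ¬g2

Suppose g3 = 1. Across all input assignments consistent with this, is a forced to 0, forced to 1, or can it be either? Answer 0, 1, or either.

either

Both values of a occur among assignments with g3 = 1:
  a=0: a=0, b=1, c=0
  a=1: a=1, b=0, c=1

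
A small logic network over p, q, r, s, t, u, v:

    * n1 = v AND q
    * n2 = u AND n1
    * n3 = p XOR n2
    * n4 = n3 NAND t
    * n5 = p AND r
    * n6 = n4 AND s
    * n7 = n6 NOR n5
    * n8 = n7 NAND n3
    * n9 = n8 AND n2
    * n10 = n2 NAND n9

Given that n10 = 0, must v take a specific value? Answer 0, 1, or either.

n10 = n2 NAND n9 must be 0, so both n2 = 1 and n9 = 1.
n2 = u AND n1 must be 1, so both u = 1 and n1 = 1.
n9 = n8 AND n2 must be 1, so both n8 = 1 and n2 = 1.
Every assignment with n10 = 0 has v = 1; there are 10 such assignment(s).

1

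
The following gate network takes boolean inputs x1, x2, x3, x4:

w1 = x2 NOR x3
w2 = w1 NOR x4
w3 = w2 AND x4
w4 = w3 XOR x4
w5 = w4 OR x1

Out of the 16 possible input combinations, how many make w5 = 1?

w5 = w4 OR x1 must be 1, so at least one of w4, x1 is 1.
Enumerating the 16 input combinations, 12 give w5 = 1 and 4 give w5 = 0.

12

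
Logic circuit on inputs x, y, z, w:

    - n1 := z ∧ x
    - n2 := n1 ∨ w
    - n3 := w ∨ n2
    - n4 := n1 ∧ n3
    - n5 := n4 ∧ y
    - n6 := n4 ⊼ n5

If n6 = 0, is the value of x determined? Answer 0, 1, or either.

1

n6 = n4 ⊼ n5 must be 0, so both n4 = 1 and n5 = 1.
n4 = n1 ∧ n3 must be 1, so both n1 = 1 and n3 = 1.
Every assignment with n6 = 0 has x = 1; there are 2 such assignment(s).
  x=1, y=1, z=1, w=0
  x=1, y=1, z=1, w=1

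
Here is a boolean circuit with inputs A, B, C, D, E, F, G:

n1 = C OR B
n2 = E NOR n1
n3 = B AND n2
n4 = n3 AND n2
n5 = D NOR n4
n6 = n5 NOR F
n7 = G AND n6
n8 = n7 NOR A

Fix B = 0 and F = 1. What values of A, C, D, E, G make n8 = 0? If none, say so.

A=1, C=0, D=0, E=1, G=1

n8 = n7 NOR A must be 0, so at least one of n7, A is 1.
Check with B = 0 and F = 1 and A=1, C=0, D=0, E=1, G=1:
n1 = C OR B = 0 OR 0 = 0
n2 = E NOR n1 = 1 NOR 0 = 0
n3 = B AND n2 = 0 AND 0 = 0
n4 = n3 AND n2 = 0 AND 0 = 0
n5 = D NOR n4 = 0 NOR 0 = 1
n6 = n5 NOR F = 1 NOR 1 = 0
n7 = G AND n6 = 1 AND 0 = 0
n8 = n7 NOR A = 0 NOR 1 = 0
So n8 = 0.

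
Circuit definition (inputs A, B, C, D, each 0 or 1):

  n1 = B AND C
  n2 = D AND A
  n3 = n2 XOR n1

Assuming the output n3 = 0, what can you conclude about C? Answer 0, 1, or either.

either

Both values of C occur among assignments with n3 = 0:
  C=0: A=0, B=0, C=0, D=0
  C=1: A=0, B=0, C=1, D=0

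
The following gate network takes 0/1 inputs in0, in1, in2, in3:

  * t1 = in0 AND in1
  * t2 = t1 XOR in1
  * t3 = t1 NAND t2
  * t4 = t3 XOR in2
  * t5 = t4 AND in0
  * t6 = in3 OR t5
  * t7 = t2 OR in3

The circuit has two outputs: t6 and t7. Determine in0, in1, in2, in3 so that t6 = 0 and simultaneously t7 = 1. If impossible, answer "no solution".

Check with in0=0, in1=1, in2=1, in3=0:
t1 = in0 AND in1 = 0 AND 1 = 0
t2 = t1 XOR in1 = 0 XOR 1 = 1
t3 = t1 NAND t2 = 0 NAND 1 = 1
t4 = t3 XOR in2 = 1 XOR 1 = 0
t5 = t4 AND in0 = 0 AND 0 = 0
t6 = in3 OR t5 = 0 OR 0 = 0
t7 = t2 OR in3 = 1 OR 0 = 1
So t6 = 0 and t7 = 1.

in0=0, in1=1, in2=1, in3=0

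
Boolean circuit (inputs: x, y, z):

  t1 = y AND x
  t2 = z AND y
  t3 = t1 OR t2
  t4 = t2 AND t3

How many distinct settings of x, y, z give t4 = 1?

2

t4 = t2 AND t3 must be 1, so both t2 = 1 and t3 = 1.
t2 = z AND y must be 1, so both z = 1 and y = 1.
t3 = t1 OR t2 must be 1, so at least one of t1, t2 is 1.
Enumerating the 8 input combinations, 2 give t4 = 1 and 6 give t4 = 0.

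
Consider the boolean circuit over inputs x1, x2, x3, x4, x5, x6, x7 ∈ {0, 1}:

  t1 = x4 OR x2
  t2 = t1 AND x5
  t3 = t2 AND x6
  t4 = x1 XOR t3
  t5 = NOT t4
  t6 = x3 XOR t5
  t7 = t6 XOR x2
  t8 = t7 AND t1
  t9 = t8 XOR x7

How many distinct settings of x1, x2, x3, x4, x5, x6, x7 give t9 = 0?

t9 = t8 XOR x7 must be 0, so t8 and x7 are equal.
Enumerating the 128 input combinations, 64 give t9 = 0 and 64 give t9 = 1.

64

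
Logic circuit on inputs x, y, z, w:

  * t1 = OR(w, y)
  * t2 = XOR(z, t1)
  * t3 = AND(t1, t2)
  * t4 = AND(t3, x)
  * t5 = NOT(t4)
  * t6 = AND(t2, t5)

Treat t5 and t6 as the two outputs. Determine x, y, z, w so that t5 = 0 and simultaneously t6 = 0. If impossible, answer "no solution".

x=1, y=0, z=0, w=1

Check with x=1, y=0, z=0, w=1:
t1 = OR(w, y) = OR(1, 0) = 1
t2 = XOR(z, t1) = XOR(0, 1) = 1
t3 = AND(t1, t2) = AND(1, 1) = 1
t4 = AND(t3, x) = AND(1, 1) = 1
t5 = NOT(t4) = NOT 1 = 0
t6 = AND(t2, t5) = AND(1, 0) = 0
So t5 = 0 and t6 = 0.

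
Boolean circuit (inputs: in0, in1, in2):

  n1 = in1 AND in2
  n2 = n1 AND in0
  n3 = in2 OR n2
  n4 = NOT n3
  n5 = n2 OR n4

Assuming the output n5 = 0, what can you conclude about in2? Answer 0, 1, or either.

1

n5 = n2 OR n4 must be 0, so both n2 = 0 and n4 = 0.
Every assignment with n5 = 0 has in2 = 1; there are 3 such assignment(s).
  in0=0, in1=0, in2=1
  in0=0, in1=1, in2=1
  in0=1, in1=0, in2=1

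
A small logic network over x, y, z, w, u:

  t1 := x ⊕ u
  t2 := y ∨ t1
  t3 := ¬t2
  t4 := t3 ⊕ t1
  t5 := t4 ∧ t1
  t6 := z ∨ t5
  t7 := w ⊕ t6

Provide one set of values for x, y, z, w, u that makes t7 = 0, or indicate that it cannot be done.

t7 = w ⊕ t6 must be 0, so w and t6 are equal.
Check with x=0, y=0, z=0, w=1, u=1:
t1 = x ⊕ u = 0 ⊕ 1 = 1
t2 = y ∨ t1 = 0 ∨ 1 = 1
t3 = ¬t2 = ¬1 = 0
t4 = t3 ⊕ t1 = 0 ⊕ 1 = 1
t5 = t4 ∧ t1 = 1 ∧ 1 = 1
t6 = z ∨ t5 = 0 ∨ 1 = 1
t7 = w ⊕ t6 = 1 ⊕ 1 = 0
So t7 = 0 as required.

x=0, y=0, z=0, w=1, u=1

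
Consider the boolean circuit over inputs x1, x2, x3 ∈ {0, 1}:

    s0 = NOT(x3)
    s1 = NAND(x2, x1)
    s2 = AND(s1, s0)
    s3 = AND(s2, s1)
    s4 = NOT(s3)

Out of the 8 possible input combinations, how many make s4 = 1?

5

s4 = NOT(s3) must be 1, so s3 = 0.
s3 = AND(s2, s1) must be 0, so at least one of s2, s1 is 0.
Satisfying assignments:
  x1=0, x2=0, x3=1
  x1=0, x2=1, x3=1
  x1=1, x2=0, x3=1
  x1=1, x2=1, x3=0
  x1=1, x2=1, x3=1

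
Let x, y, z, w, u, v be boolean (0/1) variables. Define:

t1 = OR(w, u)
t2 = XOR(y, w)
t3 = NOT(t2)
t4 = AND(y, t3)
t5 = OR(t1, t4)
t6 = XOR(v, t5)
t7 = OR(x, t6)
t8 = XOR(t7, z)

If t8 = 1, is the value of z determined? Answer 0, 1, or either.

either

Both values of z occur among assignments with t8 = 1:
  z=0: x=0, y=0, z=0, w=0, u=0, v=1
  z=1: x=0, y=0, z=1, w=0, u=0, v=0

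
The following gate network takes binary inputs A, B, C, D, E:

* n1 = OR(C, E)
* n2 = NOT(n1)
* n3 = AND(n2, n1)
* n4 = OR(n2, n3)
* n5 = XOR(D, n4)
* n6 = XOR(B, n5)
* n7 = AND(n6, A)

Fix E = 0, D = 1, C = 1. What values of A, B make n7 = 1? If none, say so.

A=1 B=0

n7 = AND(n6, A) must be 1, so both n6 = 1 and A = 1.
n6 = XOR(B, n5) must be 1, so B and n5 differ.
Check with E = 0, D = 1, C = 1 and A=1, B=0:
n1 = OR(C, E) = OR(1, 0) = 1
n2 = NOT(n1) = NOT 1 = 0
n3 = AND(n2, n1) = AND(0, 1) = 0
n4 = OR(n2, n3) = OR(0, 0) = 0
n5 = XOR(D, n4) = XOR(1, 0) = 1
n6 = XOR(B, n5) = XOR(0, 1) = 1
n7 = AND(n6, A) = AND(1, 1) = 1
So n7 = 1.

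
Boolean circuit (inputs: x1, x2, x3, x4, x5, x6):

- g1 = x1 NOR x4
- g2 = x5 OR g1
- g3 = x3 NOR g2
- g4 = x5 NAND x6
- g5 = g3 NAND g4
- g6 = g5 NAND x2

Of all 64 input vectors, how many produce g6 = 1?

g6 = g5 NAND x2 must be 1, so at least one of g5, x2 is 0.
Enumerating the 64 input combinations, 38 give g6 = 1 and 26 give g6 = 0.

38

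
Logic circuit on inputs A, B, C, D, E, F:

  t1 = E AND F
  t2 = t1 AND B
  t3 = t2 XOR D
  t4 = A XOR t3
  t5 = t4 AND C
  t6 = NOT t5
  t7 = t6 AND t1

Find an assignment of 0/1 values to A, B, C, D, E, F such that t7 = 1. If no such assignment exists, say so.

t7 = t6 AND t1 must be 1, so both t6 = 1 and t1 = 1.
Check with A=0 B=0 C=0 D=1 E=1 F=1:
t1 = E AND F = 1 AND 1 = 1
t2 = t1 AND B = 1 AND 0 = 0
t3 = t2 XOR D = 0 XOR 1 = 1
t4 = A XOR t3 = 0 XOR 1 = 1
t5 = t4 AND C = 1 AND 0 = 0
t6 = NOT t5 = NOT 0 = 1
t7 = t6 AND t1 = 1 AND 1 = 1
So t7 = 1 as required.

A=0 B=0 C=0 D=1 E=1 F=1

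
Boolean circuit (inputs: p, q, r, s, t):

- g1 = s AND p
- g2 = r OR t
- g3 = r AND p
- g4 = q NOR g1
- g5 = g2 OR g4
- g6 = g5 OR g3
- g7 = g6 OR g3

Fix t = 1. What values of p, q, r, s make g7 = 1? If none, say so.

g7 = g6 OR g3 must be 1, so at least one of g6, g3 is 1.
Check with t = 1 and p=1, q=0, r=1, s=0:
g1 = s AND p = 0 AND 1 = 0
g2 = r OR t = 1 OR 1 = 1
g3 = r AND p = 1 AND 1 = 1
g4 = q NOR g1 = 0 NOR 0 = 1
g5 = g2 OR g4 = 1 OR 1 = 1
g6 = g5 OR g3 = 1 OR 1 = 1
g7 = g6 OR g3 = 1 OR 1 = 1
So g7 = 1.

p=1 q=0 r=1 s=0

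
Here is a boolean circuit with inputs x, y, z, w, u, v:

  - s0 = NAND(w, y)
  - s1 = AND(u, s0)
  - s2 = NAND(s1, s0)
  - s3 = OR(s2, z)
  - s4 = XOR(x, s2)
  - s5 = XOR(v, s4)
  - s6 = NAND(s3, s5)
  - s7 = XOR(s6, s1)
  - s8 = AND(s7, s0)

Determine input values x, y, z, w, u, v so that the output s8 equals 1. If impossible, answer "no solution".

s8 = AND(s7, s0) must be 1, so both s7 = 1 and s0 = 1.
Check with x=0 y=1 z=1 w=0 u=1 v=1:
s0 = NAND(w, y) = NAND(0, 1) = 1
s1 = AND(u, s0) = AND(1, 1) = 1
s2 = NAND(s1, s0) = NAND(1, 1) = 0
s3 = OR(s2, z) = OR(0, 1) = 1
s4 = XOR(x, s2) = XOR(0, 0) = 0
s5 = XOR(v, s4) = XOR(1, 0) = 1
s6 = NAND(s3, s5) = NAND(1, 1) = 0
s7 = XOR(s6, s1) = XOR(0, 1) = 1
s8 = AND(s7, s0) = AND(1, 1) = 1
So s8 = 1 as required.

x=0 y=1 z=1 w=0 u=1 v=1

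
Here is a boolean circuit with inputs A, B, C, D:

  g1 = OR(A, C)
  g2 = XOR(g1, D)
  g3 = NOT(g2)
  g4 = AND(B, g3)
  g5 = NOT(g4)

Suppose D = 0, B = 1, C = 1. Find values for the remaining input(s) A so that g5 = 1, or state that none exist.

g5 = NOT(g4) must be 1, so g4 = 0.
Check with D = 0, B = 1, C = 1 and A=0:
g1 = OR(A, C) = OR(0, 1) = 1
g2 = XOR(g1, D) = XOR(1, 0) = 1
g3 = NOT(g2) = NOT 1 = 0
g4 = AND(B, g3) = AND(1, 0) = 0
g5 = NOT(g4) = NOT 0 = 1
So g5 = 1.

A=0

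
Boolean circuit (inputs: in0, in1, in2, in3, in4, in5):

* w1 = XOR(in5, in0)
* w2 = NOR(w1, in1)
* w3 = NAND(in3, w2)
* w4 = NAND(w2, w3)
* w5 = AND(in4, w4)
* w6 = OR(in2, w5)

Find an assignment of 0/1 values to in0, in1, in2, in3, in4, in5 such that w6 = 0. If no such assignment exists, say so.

in0=1 in1=0 in2=0 in3=0 in4=0 in5=1

w6 = OR(in2, w5) must be 0, so both in2 = 0 and w5 = 0.
Check with in0=1 in1=0 in2=0 in3=0 in4=0 in5=1:
w1 = XOR(in5, in0) = XOR(1, 1) = 0
w2 = NOR(w1, in1) = NOR(0, 0) = 1
w3 = NAND(in3, w2) = NAND(0, 1) = 1
w4 = NAND(w2, w3) = NAND(1, 1) = 0
w5 = AND(in4, w4) = AND(0, 0) = 0
w6 = OR(in2, w5) = OR(0, 0) = 0
So w6 = 0 as required.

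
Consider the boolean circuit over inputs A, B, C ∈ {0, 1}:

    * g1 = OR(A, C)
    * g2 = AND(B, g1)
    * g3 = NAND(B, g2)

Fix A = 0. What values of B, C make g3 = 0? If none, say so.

Check with A = 0 and B=1, C=1:
g1 = OR(A, C) = OR(0, 1) = 1
g2 = AND(B, g1) = AND(1, 1) = 1
g3 = NAND(B, g2) = NAND(1, 1) = 0
So g3 = 0.

B=1 C=1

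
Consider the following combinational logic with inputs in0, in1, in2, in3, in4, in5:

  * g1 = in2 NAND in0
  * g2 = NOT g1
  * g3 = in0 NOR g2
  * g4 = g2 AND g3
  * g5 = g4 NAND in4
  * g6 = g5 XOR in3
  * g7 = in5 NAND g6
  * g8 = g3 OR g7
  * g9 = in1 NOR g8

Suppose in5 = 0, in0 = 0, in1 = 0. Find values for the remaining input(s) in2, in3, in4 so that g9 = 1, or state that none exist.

With in5 = 0, in0 = 0, in1 = 0 fixed, none of the 8 settings of in2, in3, in4 give g9 = 1.
For example, with in2=1, in3=1, in4=1:
g1 = in2 NAND in0 = 1 NAND 0 = 1
g2 = NOT g1 = NOT 1 = 0
g3 = in0 NOR g2 = 0 NOR 0 = 1
g4 = g2 AND g3 = 0 AND 1 = 0
g5 = g4 NAND in4 = 0 NAND 1 = 1
g6 = g5 XOR in3 = 1 XOR 1 = 0
g7 = in5 NAND g6 = 0 NAND 0 = 1
g8 = g3 OR g7 = 1 OR 1 = 1
g9 = in1 NOR g8 = 0 NOR 1 = 0
giving g9 = 0 ≠ 1.

no solution exists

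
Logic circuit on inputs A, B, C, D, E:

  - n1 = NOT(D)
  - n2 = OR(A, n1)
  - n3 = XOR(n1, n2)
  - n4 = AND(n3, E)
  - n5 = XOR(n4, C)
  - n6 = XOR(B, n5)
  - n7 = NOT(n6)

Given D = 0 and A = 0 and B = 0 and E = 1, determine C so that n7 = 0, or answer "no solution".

n7 = NOT(n6) must be 0, so n6 = 1.
Check with D = 0 and A = 0 and B = 0 and E = 1 and C=1:
n1 = NOT(D) = NOT 0 = 1
n2 = OR(A, n1) = OR(0, 1) = 1
n3 = XOR(n1, n2) = XOR(1, 1) = 0
n4 = AND(n3, E) = AND(0, 1) = 0
n5 = XOR(n4, C) = XOR(0, 1) = 1
n6 = XOR(B, n5) = XOR(0, 1) = 1
n7 = NOT(n6) = NOT 1 = 0
So n7 = 0.

C=1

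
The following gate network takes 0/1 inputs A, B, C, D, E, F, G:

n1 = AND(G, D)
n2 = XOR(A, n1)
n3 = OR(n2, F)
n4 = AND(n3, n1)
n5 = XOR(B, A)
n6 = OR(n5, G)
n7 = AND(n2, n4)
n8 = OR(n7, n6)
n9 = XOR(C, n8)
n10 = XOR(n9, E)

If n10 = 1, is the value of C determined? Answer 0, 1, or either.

either

Both values of C occur among assignments with n10 = 1:
  C=0: A=0, B=0, C=0, D=0, E=0, F=0, G=1
  C=1: A=0, B=0, C=1, D=0, E=0, F=0, G=0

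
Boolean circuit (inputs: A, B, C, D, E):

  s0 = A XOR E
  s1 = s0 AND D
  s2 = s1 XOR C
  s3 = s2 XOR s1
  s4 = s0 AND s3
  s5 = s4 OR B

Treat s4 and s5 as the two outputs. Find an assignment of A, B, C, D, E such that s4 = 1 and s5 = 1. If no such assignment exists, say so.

A=0 B=0 C=1 D=1 E=1

Check with A=0 B=0 C=1 D=1 E=1:
s0 = A XOR E = 0 XOR 1 = 1
s1 = s0 AND D = 1 AND 1 = 1
s2 = s1 XOR C = 1 XOR 1 = 0
s3 = s2 XOR s1 = 0 XOR 1 = 1
s4 = s0 AND s3 = 1 AND 1 = 1
s5 = s4 OR B = 1 OR 0 = 1
So s4 = 1 and s5 = 1.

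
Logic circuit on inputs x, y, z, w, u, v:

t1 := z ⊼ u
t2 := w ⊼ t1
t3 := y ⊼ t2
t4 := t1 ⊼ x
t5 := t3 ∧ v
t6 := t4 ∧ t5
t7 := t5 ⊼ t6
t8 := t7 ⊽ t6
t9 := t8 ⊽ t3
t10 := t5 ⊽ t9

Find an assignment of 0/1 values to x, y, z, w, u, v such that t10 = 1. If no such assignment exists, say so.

x=0, y=0, z=0, w=1, u=0, v=0

Check with x=0, y=0, z=0, w=1, u=0, v=0:
t1 = z ⊼ u = 0 ⊼ 0 = 1
t2 = w ⊼ t1 = 1 ⊼ 1 = 0
t3 = y ⊼ t2 = 0 ⊼ 0 = 1
t4 = t1 ⊼ x = 1 ⊼ 0 = 1
t5 = t3 ∧ v = 1 ∧ 0 = 0
t6 = t4 ∧ t5 = 1 ∧ 0 = 0
t7 = t5 ⊼ t6 = 0 ⊼ 0 = 1
t8 = t7 ⊽ t6 = 1 ⊽ 0 = 0
t9 = t8 ⊽ t3 = 0 ⊽ 1 = 0
t10 = t5 ⊽ t9 = 0 ⊽ 0 = 1
So t10 = 1 as required.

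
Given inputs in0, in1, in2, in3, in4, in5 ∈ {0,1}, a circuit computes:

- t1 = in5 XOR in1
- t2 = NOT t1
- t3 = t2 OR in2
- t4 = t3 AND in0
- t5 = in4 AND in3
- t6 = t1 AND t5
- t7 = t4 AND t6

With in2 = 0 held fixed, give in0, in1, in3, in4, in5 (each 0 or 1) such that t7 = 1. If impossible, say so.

no solution exists

With in2 = 0 fixed, none of the 32 settings of in0, in1, in3, in4, in5 give t7 = 1.
For example, with in0=0, in1=0, in3=0, in4=0, in5=0:
t1 = in5 XOR in1 = 0 XOR 0 = 0
t2 = NOT t1 = NOT 0 = 1
t3 = t2 OR in2 = 1 OR 0 = 1
t4 = t3 AND in0 = 1 AND 0 = 0
t5 = in4 AND in3 = 0 AND 0 = 0
t6 = t1 AND t5 = 0 AND 0 = 0
t7 = t4 AND t6 = 0 AND 0 = 0
giving t7 = 0 ≠ 1.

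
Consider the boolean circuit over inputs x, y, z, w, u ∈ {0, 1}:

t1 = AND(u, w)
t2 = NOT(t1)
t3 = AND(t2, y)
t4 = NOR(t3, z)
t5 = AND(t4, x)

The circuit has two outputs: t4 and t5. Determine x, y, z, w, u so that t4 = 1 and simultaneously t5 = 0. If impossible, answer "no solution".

Check with x=0, y=0, z=0, w=1, u=1:
t1 = AND(u, w) = AND(1, 1) = 1
t2 = NOT(t1) = NOT 1 = 0
t3 = AND(t2, y) = AND(0, 0) = 0
t4 = NOR(t3, z) = NOR(0, 0) = 1
t5 = AND(t4, x) = AND(1, 0) = 0
So t4 = 1 and t5 = 0.

x=0, y=0, z=0, w=1, u=1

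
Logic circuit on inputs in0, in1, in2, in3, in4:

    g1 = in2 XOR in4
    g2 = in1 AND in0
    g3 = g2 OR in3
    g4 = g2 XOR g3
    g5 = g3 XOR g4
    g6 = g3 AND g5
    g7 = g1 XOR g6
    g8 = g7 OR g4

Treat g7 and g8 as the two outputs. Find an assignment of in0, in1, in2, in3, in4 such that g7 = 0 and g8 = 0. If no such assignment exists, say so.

Check with in0=1 in1=1 in2=1 in3=1 in4=0:
g1 = in2 XOR in4 = 1 XOR 0 = 1
g2 = in1 AND in0 = 1 AND 1 = 1
g3 = g2 OR in3 = 1 OR 1 = 1
g4 = g2 XOR g3 = 1 XOR 1 = 0
g5 = g3 XOR g4 = 1 XOR 0 = 1
g6 = g3 AND g5 = 1 AND 1 = 1
g7 = g1 XOR g6 = 1 XOR 1 = 0
g8 = g7 OR g4 = 0 OR 0 = 0
So g7 = 0 and g8 = 0.

in0=1 in1=1 in2=1 in3=1 in4=0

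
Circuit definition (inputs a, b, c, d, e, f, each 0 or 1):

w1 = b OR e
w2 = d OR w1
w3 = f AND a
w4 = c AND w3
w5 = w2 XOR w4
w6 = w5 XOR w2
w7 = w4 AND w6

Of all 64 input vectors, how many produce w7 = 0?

w7 = w4 AND w6 must be 0, so at least one of w4, w6 is 0.
Enumerating the 64 input combinations, 56 give w7 = 0 and 8 give w7 = 1.

56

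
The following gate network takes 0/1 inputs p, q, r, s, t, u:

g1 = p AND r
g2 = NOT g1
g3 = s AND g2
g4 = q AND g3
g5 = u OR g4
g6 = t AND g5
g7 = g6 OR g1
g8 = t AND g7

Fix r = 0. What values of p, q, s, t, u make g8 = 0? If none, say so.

p=0 q=1 s=0 t=1 u=0

Check with r = 0 and p=0, q=1, s=0, t=1, u=0:
g1 = p AND r = 0 AND 0 = 0
g2 = NOT g1 = NOT 0 = 1
g3 = s AND g2 = 0 AND 1 = 0
g4 = q AND g3 = 1 AND 0 = 0
g5 = u OR g4 = 0 OR 0 = 0
g6 = t AND g5 = 1 AND 0 = 0
g7 = g6 OR g1 = 0 OR 0 = 0
g8 = t AND g7 = 1 AND 0 = 0
So g8 = 0.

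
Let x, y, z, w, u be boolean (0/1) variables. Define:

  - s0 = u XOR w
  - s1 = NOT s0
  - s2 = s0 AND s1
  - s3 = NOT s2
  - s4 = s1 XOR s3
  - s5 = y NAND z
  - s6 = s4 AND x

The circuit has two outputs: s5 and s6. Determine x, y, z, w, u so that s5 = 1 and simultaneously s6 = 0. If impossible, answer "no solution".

x=0, y=0, z=0, w=0, u=0

Check with x=0, y=0, z=0, w=0, u=0:
s0 = u XOR w = 0 XOR 0 = 0
s1 = NOT s0 = NOT 0 = 1
s2 = s0 AND s1 = 0 AND 1 = 0
s3 = NOT s2 = NOT 0 = 1
s4 = s1 XOR s3 = 1 XOR 1 = 0
s5 = y NAND z = 0 NAND 0 = 1
s6 = s4 AND x = 0 AND 0 = 0
So s5 = 1 and s6 = 0.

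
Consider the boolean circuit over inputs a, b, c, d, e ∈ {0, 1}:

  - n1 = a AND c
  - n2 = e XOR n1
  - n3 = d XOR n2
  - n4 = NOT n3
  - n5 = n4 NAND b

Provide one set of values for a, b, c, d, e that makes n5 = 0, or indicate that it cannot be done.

a=1, b=1, c=1, d=1, e=0

n5 = n4 NAND b must be 0, so both n4 = 1 and b = 1.
n4 = NOT n3 must be 1, so n3 = 0.
Check with a=1, b=1, c=1, d=1, e=0:
n1 = a AND c = 1 AND 1 = 1
n2 = e XOR n1 = 0 XOR 1 = 1
n3 = d XOR n2 = 1 XOR 1 = 0
n4 = NOT n3 = NOT 0 = 1
n5 = n4 NAND b = 1 NAND 1 = 0
So n5 = 0 as required.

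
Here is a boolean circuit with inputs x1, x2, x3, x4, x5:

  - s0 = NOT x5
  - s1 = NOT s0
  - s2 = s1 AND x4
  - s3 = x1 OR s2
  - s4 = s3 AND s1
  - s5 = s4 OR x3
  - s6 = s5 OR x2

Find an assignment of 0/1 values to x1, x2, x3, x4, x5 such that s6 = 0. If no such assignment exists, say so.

s6 = s5 OR x2 must be 0, so both s5 = 0 and x2 = 0.
Check with x1=0, x2=0, x3=0, x4=0, x5=0:
s0 = NOT x5 = NOT 0 = 1
s1 = NOT s0 = NOT 1 = 0
s2 = s1 AND x4 = 0 AND 0 = 0
s3 = x1 OR s2 = 0 OR 0 = 0
s4 = s3 AND s1 = 0 AND 0 = 0
s5 = s4 OR x3 = 0 OR 0 = 0
s6 = s5 OR x2 = 0 OR 0 = 0
So s6 = 0 as required.

x1=0, x2=0, x3=0, x4=0, x5=0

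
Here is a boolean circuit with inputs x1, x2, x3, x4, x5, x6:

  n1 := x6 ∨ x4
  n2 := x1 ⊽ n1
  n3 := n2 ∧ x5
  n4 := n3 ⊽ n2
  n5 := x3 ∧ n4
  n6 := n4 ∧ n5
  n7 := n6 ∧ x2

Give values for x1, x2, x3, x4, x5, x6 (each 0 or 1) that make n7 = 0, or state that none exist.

x1=1 x2=0 x3=1 x4=1 x5=0 x6=1

n7 = n6 ∧ x2 must be 0, so at least one of n6, x2 is 0.
Check with x1=1 x2=0 x3=1 x4=1 x5=0 x6=1:
n1 = x6 ∨ x4 = 1 ∨ 1 = 1
n2 = x1 ⊽ n1 = 1 ⊽ 1 = 0
n3 = n2 ∧ x5 = 0 ∧ 0 = 0
n4 = n3 ⊽ n2 = 0 ⊽ 0 = 1
n5 = x3 ∧ n4 = 1 ∧ 1 = 1
n6 = n4 ∧ n5 = 1 ∧ 1 = 1
n7 = n6 ∧ x2 = 1 ∧ 0 = 0
So n7 = 0 as required.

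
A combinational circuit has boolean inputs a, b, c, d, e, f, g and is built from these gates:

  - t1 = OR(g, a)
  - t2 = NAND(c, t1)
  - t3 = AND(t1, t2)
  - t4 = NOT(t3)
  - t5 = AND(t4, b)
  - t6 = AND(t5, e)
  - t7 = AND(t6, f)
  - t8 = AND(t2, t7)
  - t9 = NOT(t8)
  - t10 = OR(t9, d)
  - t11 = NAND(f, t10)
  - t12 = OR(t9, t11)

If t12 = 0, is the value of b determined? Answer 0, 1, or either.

t12 = OR(t9, t11) must be 0, so both t9 = 0 and t11 = 0.
t9 = NOT(t8) must be 0, so t8 = 1.
Every assignment with t12 = 0 has b = 1; there are 2 such assignment(s).
  a=0, b=1, c=0, d=1, e=1, f=1, g=0
  a=0, b=1, c=1, d=1, e=1, f=1, g=0

1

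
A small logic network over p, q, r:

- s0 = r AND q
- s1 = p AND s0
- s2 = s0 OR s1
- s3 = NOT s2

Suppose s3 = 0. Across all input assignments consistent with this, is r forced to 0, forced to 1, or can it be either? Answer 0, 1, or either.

1

s3 = NOT s2 must be 0, so s2 = 1.
Every assignment with s3 = 0 has r = 1; there are 2 such assignment(s).
  p=0, q=1, r=1
  p=1, q=1, r=1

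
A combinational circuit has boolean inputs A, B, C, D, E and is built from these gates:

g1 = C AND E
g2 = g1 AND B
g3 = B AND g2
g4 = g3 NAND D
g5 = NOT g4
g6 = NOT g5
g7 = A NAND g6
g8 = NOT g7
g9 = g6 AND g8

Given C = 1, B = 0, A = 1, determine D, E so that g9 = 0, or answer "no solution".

no solution exists

With C = 1, B = 0, A = 1 fixed, none of the 4 settings of D, E give g9 = 0.
For example, with D=1, E=1:
g1 = C AND E = 1 AND 1 = 1
g2 = g1 AND B = 1 AND 0 = 0
g3 = B AND g2 = 0 AND 0 = 0
g4 = g3 NAND D = 0 NAND 1 = 1
g5 = NOT g4 = NOT 1 = 0
g6 = NOT g5 = NOT 0 = 1
g7 = A NAND g6 = 1 NAND 1 = 0
g8 = NOT g7 = NOT 0 = 1
g9 = g6 AND g8 = 1 AND 1 = 1
giving g9 = 1 ≠ 0.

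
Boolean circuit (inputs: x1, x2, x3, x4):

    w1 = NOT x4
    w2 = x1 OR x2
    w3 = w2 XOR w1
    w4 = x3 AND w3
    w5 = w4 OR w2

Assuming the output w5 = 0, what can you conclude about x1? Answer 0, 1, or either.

w5 = w4 OR w2 must be 0, so both w4 = 0 and w2 = 0.
Every assignment with w5 = 0 has x1 = 0; there are 3 such assignment(s).
  x1=0, x2=0, x3=0, x4=0
  x1=0, x2=0, x3=0, x4=1
  x1=0, x2=0, x3=1, x4=1

0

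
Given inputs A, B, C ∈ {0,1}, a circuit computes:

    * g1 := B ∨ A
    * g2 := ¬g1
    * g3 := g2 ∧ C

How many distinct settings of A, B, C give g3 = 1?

1

g3 = g2 ∧ C must be 1, so both g2 = 1 and C = 1.
g2 = ¬g1 must be 1, so g1 = 0.
Satisfying assignments:
  A=0, B=0, C=1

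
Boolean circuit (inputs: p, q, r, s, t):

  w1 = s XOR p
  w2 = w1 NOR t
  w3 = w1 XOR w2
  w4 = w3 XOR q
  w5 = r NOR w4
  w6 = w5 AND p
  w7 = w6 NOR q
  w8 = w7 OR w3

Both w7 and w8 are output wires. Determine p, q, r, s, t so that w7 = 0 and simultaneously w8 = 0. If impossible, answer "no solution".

p=0 q=1 r=1 s=0 t=1

Check with p=0 q=1 r=1 s=0 t=1:
w1 = s XOR p = 0 XOR 0 = 0
w2 = w1 NOR t = 0 NOR 1 = 0
w3 = w1 XOR w2 = 0 XOR 0 = 0
w4 = w3 XOR q = 0 XOR 1 = 1
w5 = r NOR w4 = 1 NOR 1 = 0
w6 = w5 AND p = 0 AND 0 = 0
w7 = w6 NOR q = 0 NOR 1 = 0
w8 = w7 OR w3 = 0 OR 0 = 0
So w7 = 0 and w8 = 0.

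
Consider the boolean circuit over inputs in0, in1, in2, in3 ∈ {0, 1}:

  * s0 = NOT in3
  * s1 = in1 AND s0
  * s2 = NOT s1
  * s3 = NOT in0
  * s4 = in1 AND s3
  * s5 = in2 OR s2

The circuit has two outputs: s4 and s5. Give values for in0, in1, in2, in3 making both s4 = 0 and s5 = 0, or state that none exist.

Check with in0=1, in1=1, in2=0, in3=0:
s0 = NOT in3 = NOT 0 = 1
s1 = in1 AND s0 = 1 AND 1 = 1
s2 = NOT s1 = NOT 1 = 0
s3 = NOT in0 = NOT 1 = 0
s4 = in1 AND s3 = 1 AND 0 = 0
s5 = in2 OR s2 = 0 OR 0 = 0
So s4 = 0 and s5 = 0.

in0=1, in1=1, in2=0, in3=0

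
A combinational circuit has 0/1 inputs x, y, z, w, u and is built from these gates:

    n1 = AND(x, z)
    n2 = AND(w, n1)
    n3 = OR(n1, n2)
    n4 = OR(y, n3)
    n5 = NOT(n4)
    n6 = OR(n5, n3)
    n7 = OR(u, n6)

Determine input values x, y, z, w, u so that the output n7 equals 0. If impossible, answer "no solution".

n7 = OR(u, n6) must be 0, so both u = 0 and n6 = 0.
n6 = OR(n5, n3) must be 0, so both n5 = 0 and n3 = 0.
Check with x=0, y=1, z=1, w=0, u=0:
n1 = AND(x, z) = AND(0, 1) = 0
n2 = AND(w, n1) = AND(0, 0) = 0
n3 = OR(n1, n2) = OR(0, 0) = 0
n4 = OR(y, n3) = OR(1, 0) = 1
n5 = NOT(n4) = NOT 1 = 0
n6 = OR(n5, n3) = OR(0, 0) = 0
n7 = OR(u, n6) = OR(0, 0) = 0
So n7 = 0 as required.

x=0, y=1, z=1, w=0, u=0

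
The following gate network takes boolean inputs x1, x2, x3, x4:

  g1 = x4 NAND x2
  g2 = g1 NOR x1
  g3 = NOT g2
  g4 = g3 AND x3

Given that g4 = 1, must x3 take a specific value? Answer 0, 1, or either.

g4 = g3 AND x3 must be 1, so both g3 = 1 and x3 = 1.
g3 = NOT g2 must be 1, so g2 = 0.
Every assignment with g4 = 1 has x3 = 1; there are 7 such assignment(s).

1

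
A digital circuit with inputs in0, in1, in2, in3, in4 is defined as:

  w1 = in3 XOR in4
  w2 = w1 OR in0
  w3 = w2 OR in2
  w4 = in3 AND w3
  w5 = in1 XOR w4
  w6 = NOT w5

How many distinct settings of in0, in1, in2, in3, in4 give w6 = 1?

16

w6 = NOT w5 must be 1, so w5 = 0.
w5 = in1 XOR w4 must be 0, so in1 and w4 are equal.
Enumerating the 32 input combinations, 16 give w6 = 1 and 16 give w6 = 0.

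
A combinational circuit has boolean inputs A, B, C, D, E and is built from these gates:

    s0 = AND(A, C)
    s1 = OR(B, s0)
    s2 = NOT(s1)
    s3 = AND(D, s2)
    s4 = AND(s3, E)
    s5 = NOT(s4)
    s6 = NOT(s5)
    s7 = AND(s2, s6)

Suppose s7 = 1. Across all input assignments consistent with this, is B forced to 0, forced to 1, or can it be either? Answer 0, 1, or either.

s7 = AND(s2, s6) must be 1, so both s2 = 1 and s6 = 1.
s2 = NOT(s1) must be 1, so s1 = 0.
Every assignment with s7 = 1 has B = 0; there are 3 such assignment(s).
  A=0, B=0, C=0, D=1, E=1
  A=0, B=0, C=1, D=1, E=1
  A=1, B=0, C=0, D=1, E=1

0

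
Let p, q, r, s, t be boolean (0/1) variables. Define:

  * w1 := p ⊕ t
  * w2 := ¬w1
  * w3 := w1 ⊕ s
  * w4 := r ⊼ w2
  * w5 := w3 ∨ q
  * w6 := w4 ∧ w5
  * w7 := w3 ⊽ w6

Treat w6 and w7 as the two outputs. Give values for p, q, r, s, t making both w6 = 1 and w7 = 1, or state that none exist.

no solution exists

Across all 32 input combinations, none give both w6 = 1 and w7 = 1.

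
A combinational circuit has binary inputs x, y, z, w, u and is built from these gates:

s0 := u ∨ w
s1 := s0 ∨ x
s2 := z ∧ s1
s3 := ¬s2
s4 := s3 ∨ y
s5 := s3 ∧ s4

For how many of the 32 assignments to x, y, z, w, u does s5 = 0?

s5 = s3 ∧ s4 must be 0, so at least one of s3, s4 is 0.
Enumerating the 32 input combinations, 14 give s5 = 0 and 18 give s5 = 1.

14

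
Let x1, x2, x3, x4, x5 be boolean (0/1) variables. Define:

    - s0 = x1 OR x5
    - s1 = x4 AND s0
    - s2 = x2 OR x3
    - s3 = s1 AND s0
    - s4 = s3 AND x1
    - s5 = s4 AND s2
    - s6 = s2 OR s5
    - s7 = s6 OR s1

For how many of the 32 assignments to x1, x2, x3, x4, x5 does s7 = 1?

s7 = s6 OR s1 must be 1, so at least one of s6, s1 is 1.
Enumerating the 32 input combinations, 27 give s7 = 1 and 5 give s7 = 0.

27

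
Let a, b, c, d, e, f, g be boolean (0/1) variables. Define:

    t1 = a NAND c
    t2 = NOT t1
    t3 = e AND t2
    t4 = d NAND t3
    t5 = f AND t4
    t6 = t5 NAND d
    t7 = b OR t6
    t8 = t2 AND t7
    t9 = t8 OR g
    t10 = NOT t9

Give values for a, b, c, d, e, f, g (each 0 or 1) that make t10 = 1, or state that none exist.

a=1, b=0, c=0, d=0, e=0, f=0, g=0

t10 = NOT t9 must be 1, so t9 = 0.
t9 = t8 OR g must be 0, so both t8 = 0 and g = 0.
Check with a=1, b=0, c=0, d=0, e=0, f=0, g=0:
t1 = a NAND c = 1 NAND 0 = 1
t2 = NOT t1 = NOT 1 = 0
t3 = e AND t2 = 0 AND 0 = 0
t4 = d NAND t3 = 0 NAND 0 = 1
t5 = f AND t4 = 0 AND 1 = 0
t6 = t5 NAND d = 0 NAND 0 = 1
t7 = b OR t6 = 0 OR 1 = 1
t8 = t2 AND t7 = 0 AND 1 = 0
t9 = t8 OR g = 0 OR 0 = 0
t10 = NOT t9 = NOT 0 = 1
So t10 = 1 as required.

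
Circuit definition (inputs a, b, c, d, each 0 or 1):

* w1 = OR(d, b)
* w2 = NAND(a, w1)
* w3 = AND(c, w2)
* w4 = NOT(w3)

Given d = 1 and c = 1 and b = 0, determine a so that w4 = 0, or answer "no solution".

Check with d = 1 and c = 1 and b = 0 and a=0:
w1 = OR(d, b) = OR(1, 0) = 1
w2 = NAND(a, w1) = NAND(0, 1) = 1
w3 = AND(c, w2) = AND(1, 1) = 1
w4 = NOT(w3) = NOT 1 = 0
So w4 = 0.

a=0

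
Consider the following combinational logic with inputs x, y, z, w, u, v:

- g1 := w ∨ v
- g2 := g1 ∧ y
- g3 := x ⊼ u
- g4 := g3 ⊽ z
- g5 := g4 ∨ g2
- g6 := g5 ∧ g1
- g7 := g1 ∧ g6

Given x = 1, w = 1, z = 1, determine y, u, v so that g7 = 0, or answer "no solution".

y=0, u=0, v=1

Check with x = 1, w = 1, z = 1 and y=0, u=0, v=1:
g1 = w ∨ v = 1 ∨ 1 = 1
g2 = g1 ∧ y = 1 ∧ 0 = 0
g3 = x ⊼ u = 1 ⊼ 0 = 1
g4 = g3 ⊽ z = 1 ⊽ 1 = 0
g5 = g4 ∨ g2 = 0 ∨ 0 = 0
g6 = g5 ∧ g1 = 0 ∧ 1 = 0
g7 = g1 ∧ g6 = 1 ∧ 0 = 0
So g7 = 0.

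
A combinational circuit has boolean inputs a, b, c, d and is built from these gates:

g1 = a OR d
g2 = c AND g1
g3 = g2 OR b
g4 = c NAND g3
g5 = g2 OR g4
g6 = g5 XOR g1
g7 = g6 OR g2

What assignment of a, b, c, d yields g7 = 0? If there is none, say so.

a=1, b=0, c=0, d=1

g7 = g6 OR g2 must be 0, so both g6 = 0 and g2 = 0.
g6 = g5 XOR g1 must be 0, so g5 and g1 are equal.
g2 = c AND g1 must be 0, so at least one of c, g1 is 0.
Check with a=1, b=0, c=0, d=1:
g1 = a OR d = 1 OR 1 = 1
g2 = c AND g1 = 0 AND 1 = 0
g3 = g2 OR b = 0 OR 0 = 0
g4 = c NAND g3 = 0 NAND 0 = 1
g5 = g2 OR g4 = 0 OR 1 = 1
g6 = g5 XOR g1 = 1 XOR 1 = 0
g7 = g6 OR g2 = 0 OR 0 = 0
So g7 = 0 as required.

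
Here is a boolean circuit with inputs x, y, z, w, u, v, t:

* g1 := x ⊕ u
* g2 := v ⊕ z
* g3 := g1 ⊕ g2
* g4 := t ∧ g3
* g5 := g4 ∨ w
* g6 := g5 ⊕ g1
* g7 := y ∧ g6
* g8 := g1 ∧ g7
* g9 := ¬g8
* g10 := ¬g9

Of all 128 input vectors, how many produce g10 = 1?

g10 = ¬g9 must be 1, so g9 = 0.
Enumerating the 128 input combinations, 12 give g10 = 1 and 116 give g10 = 0.

12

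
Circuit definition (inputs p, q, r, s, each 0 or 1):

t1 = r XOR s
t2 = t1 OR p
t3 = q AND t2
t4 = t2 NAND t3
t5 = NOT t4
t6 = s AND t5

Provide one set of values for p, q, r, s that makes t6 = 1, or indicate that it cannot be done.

p=0 q=1 r=0 s=1

t6 = s AND t5 must be 1, so both s = 1 and t5 = 1.
t5 = NOT t4 must be 1, so t4 = 0.
Check with p=0 q=1 r=0 s=1:
t1 = r XOR s = 0 XOR 1 = 1
t2 = t1 OR p = 1 OR 0 = 1
t3 = q AND t2 = 1 AND 1 = 1
t4 = t2 NAND t3 = 1 NAND 1 = 0
t5 = NOT t4 = NOT 0 = 1
t6 = s AND t5 = 1 AND 1 = 1
So t6 = 1 as required.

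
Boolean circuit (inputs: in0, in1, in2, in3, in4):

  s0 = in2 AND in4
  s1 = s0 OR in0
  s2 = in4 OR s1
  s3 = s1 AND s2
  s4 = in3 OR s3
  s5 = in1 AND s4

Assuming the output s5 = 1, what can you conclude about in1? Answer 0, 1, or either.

s5 = in1 AND s4 must be 1, so both in1 = 1 and s4 = 1.
s4 = in3 OR s3 must be 1, so at least one of in3, s3 is 1.
Every assignment with s5 = 1 has in1 = 1; there are 13 such assignment(s).

1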